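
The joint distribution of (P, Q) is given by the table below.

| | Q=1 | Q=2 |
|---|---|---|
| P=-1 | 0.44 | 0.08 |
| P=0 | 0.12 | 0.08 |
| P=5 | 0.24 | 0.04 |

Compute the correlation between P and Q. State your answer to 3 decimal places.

-0.054

E[P] = 0.88,  E[Q] = 1.2
E[PQ] = 1
cov(P,Q) = E[PQ] − E[P]E[Q] = 1 − (0.88)(1.2) = -0.056
Var(P) = 6.7456,  Var(Q) = 0.16
ρ = -0.056 / √(6.7456·0.16) ≈ -0.054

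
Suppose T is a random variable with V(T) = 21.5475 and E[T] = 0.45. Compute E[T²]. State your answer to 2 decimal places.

E[T²] = V(T) + (E[T])² = 21.5475 + (0.45)² = 21.75

21.75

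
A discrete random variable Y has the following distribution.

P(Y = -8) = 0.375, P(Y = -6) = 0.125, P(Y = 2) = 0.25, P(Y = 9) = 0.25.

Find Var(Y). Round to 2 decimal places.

E[Y] = (-8)(0.375) + (-6)(0.125) + (2)(0.25) + (9)(0.25) = -1
E[Y²] = (-8)²(0.375) + (-6)²(0.125) + (2)²(0.25) + (9)²(0.25) = 49.75
Var(Y) = E[Y²] − (E[Y])² = 49.75 − (-1)² = 48.75

48.75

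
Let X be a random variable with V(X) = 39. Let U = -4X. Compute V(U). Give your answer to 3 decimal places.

624.000

V(-4X) = (-4)²·V(X) = 16·39 = 624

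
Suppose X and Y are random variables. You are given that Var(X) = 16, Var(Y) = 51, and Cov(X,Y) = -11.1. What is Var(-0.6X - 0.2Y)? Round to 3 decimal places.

Var(-0.6X - 0.2Y) = (-0.6)²·Var(X) + (-0.2)²·Var(Y) + 2·(-0.6)·(-0.2)·Cov(X,Y)
= 0.36·16 + 0.04·51 + 0.24·-11.1 = 5.136

5.136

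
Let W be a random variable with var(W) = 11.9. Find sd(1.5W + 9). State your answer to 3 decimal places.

var(1.5W + 9) = (1.5)²·11.9 = 26.775
sd(1.5W + 9) = √26.775 ≈ 5.174

5.174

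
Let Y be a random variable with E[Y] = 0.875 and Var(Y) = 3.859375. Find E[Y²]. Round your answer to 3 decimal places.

E[Y²] = Var(Y) + (E[Y])² = 3.859375 + (0.875)² = 4.625

4.625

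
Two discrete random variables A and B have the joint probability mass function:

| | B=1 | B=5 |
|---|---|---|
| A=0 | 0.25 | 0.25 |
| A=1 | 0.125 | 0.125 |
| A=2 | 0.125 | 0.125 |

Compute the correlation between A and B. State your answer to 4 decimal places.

E[A] = 0.75,  E[B] = 3
E[AB] = 2.25
cov(A,B) = E[AB] − E[A]E[B] = 2.25 − (0.75)(3) = 0
V(A) = 0.6875,  V(B) = 4
ρ = 0 / √(0.6875·4) ≈ 0.0000

0.0000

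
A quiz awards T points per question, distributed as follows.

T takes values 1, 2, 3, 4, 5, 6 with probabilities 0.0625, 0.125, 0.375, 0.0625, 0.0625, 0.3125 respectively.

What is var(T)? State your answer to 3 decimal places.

E[T] = (1)(0.0625) + (2)(0.125) + (3)(0.375) + (4)(0.0625) + (5)(0.0625) + (6)(0.3125) = 3.875
E[T²] = (1)²(0.0625) + (2)²(0.125) + (3)²(0.375) + (4)²(0.0625) + (5)²(0.0625) + (6)²(0.3125) = 17.75
var(T) = E[T²] − (E[T])² = 17.75 − (3.875)² = 2.734375

2.734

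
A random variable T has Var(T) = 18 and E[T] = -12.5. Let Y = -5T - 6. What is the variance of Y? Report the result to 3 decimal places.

450.000

Var(-5T - 6) = (-5)²·Var(T) = 25·18 = 450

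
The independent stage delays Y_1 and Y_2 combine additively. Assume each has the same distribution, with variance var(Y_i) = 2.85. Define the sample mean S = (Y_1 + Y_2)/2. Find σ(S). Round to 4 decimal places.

By independence, var(S) = (0.5)²var(Y_1) + (0.5)²var(Y_2)
= (0.5)²·2.85 + (0.5)²·2.85 = 1.425
σ(S) = √1.425 ≈ 1.1937

1.1937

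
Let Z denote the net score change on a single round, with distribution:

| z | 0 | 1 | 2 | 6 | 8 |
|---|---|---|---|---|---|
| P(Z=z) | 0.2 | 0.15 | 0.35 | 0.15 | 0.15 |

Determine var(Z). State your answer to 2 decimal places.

7.85

E[Z] = (0)(0.2) + (1)(0.15) + (2)(0.35) + (6)(0.15) + (8)(0.15) = 2.95
E[Z²] = (0)²(0.2) + (1)²(0.15) + (2)²(0.35) + (6)²(0.15) + (8)²(0.15) = 16.55
var(Z) = E[Z²] − (E[Z])² = 16.55 − (2.95)² = 7.8475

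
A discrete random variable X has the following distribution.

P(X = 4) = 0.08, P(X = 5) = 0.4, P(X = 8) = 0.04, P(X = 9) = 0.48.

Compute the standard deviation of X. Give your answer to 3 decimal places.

E[X] = (4)(0.08) + (5)(0.4) + (8)(0.04) + (9)(0.48) = 6.96
E[X²] = (4)²(0.08) + (5)²(0.4) + (8)²(0.04) + (9)²(0.48) = 52.72
Var(X) = E[X²] − (E[X])² = 52.72 − (6.96)² = 4.2784
SD(X) = √4.2784 ≈ 2.068

2.068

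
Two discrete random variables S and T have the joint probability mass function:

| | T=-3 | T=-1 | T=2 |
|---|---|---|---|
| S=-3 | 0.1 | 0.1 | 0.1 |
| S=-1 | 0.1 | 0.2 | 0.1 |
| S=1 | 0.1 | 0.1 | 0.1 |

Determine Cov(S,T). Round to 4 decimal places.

0.0000

E[S] = -1,  E[T] = -0.7
E[ST] = 0.7
Cov(S,T) = E[ST] − E[S]E[T] = 0.7 − (-1)(-0.7) = 0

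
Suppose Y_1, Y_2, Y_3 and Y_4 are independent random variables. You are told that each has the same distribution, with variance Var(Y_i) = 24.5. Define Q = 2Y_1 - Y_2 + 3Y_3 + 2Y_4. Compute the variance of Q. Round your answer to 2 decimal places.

By independence, Var(Q) = (2)²Var(Y_1) + (-1)²Var(Y_2) + (3)²Var(Y_3) + (2)²Var(Y_4)
= (2)²·24.5 + (-1)²·24.5 + (3)²·24.5 + (2)²·24.5 = 441

441.00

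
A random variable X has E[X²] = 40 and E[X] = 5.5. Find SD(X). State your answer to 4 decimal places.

3.1225

Var(X) = 40 − (5.5)² = 9.75
SD(X) = √9.75 ≈ 3.1225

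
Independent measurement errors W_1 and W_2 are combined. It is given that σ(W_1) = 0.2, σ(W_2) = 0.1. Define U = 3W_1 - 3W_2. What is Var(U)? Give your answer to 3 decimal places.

Var(W_1) = 0.04, Var(W_2) = 0.01
By independence, Var(U) = (3)²Var(W_1) + (-3)²Var(W_2)
= (3)²·0.04 + (-3)²·0.01 = 0.45

0.450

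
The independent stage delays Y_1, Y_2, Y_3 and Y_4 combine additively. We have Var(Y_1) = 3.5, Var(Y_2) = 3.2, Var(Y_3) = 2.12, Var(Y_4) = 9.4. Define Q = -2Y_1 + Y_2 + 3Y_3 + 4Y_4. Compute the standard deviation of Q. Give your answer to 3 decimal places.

13.663

By independence, Var(Q) = (-2)²Var(Y_1) + (1)²Var(Y_2) + (3)²Var(Y_3) + (4)²Var(Y_4)
= (-2)²·3.5 + (1)²·3.2 + (3)²·2.12 + (4)²·9.4 = 186.68
sd(Q) = √186.68 ≈ 13.663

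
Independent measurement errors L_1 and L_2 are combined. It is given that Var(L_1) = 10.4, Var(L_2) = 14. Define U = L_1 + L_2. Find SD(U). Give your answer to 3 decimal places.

By independence, Var(U) = (1)²Var(L_1) + (1)²Var(L_2)
= (1)²·10.4 + (1)²·14 = 24.4
SD(U) = √24.4 ≈ 4.940

4.940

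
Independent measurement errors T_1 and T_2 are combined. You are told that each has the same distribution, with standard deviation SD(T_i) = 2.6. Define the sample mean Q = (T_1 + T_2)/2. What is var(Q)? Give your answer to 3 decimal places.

3.380

var(T_i) = (2.6)² = 6.76
By independence, var(Q) = (0.5)²var(T_1) + (0.5)²var(T_2)
= (0.5)²·6.76 + (0.5)²·6.76 = 3.38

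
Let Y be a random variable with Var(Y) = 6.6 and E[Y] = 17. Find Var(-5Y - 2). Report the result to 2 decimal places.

Var(-5Y - 2) = (-5)²·Var(Y) = 25·6.6 = 165

165.00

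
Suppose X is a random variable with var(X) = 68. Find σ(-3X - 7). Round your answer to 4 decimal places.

var(-3X - 7) = (-3)²·68 = 612
σ(-3X - 7) = √612 ≈ 24.7386

24.7386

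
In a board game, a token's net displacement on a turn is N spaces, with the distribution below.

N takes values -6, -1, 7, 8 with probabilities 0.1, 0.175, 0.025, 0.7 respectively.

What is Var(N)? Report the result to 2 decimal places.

E[N] = (-6)(0.1) + (-1)(0.175) + (7)(0.025) + (8)(0.7) = 5
E[N²] = (-6)²(0.1) + (-1)²(0.175) + (7)²(0.025) + (8)²(0.7) = 49.8
Var(N) = E[N²] − (E[N])² = 49.8 − (5)² = 24.8

24.80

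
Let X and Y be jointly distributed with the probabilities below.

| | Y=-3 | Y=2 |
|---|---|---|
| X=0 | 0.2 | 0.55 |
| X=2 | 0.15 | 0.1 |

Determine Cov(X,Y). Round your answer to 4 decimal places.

E[X] = 0.5,  E[Y] = 0.25
E[XY] = -0.5
Cov(X,Y) = E[XY] − E[X]E[Y] = -0.5 − (0.5)(0.25) = -0.625

-0.6250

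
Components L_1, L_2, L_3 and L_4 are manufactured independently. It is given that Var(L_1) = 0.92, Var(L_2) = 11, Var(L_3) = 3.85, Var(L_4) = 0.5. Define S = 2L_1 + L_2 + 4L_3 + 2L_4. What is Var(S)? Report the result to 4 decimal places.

78.2800

By independence, Var(S) = (2)²Var(L_1) + (1)²Var(L_2) + (4)²Var(L_3) + (2)²Var(L_4)
= (2)²·0.92 + (1)²·11 + (4)²·3.85 + (2)²·0.5 = 78.28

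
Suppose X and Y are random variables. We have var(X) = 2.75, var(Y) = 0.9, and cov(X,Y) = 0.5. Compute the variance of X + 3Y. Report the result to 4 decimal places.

var(X + 3Y) = (1)²·var(X) + (3)²·var(Y) + 2·(1)·(3)·cov(X,Y)
= 1·2.75 + 9·0.9 + 6·0.5 = 13.85

13.8500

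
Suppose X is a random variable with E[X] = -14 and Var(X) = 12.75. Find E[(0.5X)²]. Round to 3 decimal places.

52.188

E[0.5X] = 0.5·-14 = -7
Var(0.5X) = (0.5)²·12.75 = 3.1875
E[(0.5X)²] = Var((0.5X)) + (E[(0.5X)])² = 3.1875 + (-7)² = 52.1875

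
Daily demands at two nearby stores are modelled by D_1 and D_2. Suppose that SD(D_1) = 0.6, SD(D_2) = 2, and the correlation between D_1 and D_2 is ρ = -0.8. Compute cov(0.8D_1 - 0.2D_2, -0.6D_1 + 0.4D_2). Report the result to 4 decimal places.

-0.9152

V(D_1) = (0.6)² = 0.36;  V(D_2) = (2)² = 4
cov(D_1,D_2) = ρ·SD(D_1)·SD(D_2) = -0.8·0.6·2 = -0.96
cov(0.8D_1 - 0.2D_2, -0.6D_1 + 0.4D_2) = (0.8)(-0.6)V(D_1) + (-0.2)(0.4)V(D_2) + [(0.8)(0.4) + (-0.2)(-0.6)]cov(D_1,D_2)
= -0.48·0.36 + -0.08·4 + 0.44·-0.96 = -0.9152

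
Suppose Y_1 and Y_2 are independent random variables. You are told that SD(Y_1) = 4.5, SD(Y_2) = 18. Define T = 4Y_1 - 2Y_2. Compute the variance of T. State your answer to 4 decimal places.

Var(Y_1) = 20.25, Var(Y_2) = 324
By independence, Var(T) = (4)²Var(Y_1) + (-2)²Var(Y_2)
= (4)²·20.25 + (-2)²·324 = 1620

1620.0000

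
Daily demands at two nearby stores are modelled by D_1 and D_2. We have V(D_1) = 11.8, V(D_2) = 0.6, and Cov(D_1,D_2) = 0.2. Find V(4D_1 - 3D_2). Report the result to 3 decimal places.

V(4D_1 - 3D_2) = (4)²·V(D_1) + (-3)²·V(D_2) + 2·(4)·(-3)·Cov(D_1,D_2)
= 16·11.8 + 9·0.6 + -24·0.2 = 189.4

189.400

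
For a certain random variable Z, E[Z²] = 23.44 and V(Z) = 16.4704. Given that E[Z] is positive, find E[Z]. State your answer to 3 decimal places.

2.640

(E[Z])² = E[Z²] − V(Z) = 23.44 − 16.4704 = 6.9696
E[Z] = √6.9696 = 2.64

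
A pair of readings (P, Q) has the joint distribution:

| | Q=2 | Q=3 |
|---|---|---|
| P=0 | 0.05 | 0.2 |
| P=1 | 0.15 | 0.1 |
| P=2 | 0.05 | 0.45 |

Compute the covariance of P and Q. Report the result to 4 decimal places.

E[P] = 1.25,  E[Q] = 2.75
E[PQ] = 3.5
cov(P,Q) = E[PQ] − E[P]E[Q] = 3.5 − (1.25)(2.75) = 0.0625

0.0625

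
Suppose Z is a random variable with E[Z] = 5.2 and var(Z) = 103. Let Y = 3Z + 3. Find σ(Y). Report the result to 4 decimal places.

var(3Z + 3) = (3)²·103 = 927
σ(Y) = √927 ≈ 30.4467

30.4467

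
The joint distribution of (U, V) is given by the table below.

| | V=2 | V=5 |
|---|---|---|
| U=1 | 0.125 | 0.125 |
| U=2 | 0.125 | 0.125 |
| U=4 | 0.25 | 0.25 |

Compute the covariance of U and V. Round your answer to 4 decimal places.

0.0000

E[U] = 2.75,  E[V] = 3.5
E[UV] = 9.625
Cov(U,V) = E[UV] − E[U]E[V] = 9.625 − (2.75)(3.5) = 0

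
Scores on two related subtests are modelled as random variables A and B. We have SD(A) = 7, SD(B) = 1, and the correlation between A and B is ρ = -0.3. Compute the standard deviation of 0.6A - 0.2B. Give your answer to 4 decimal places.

4.2643

V(A) = (7)² = 49;  V(B) = (1)² = 1
cov(A,B) = ρ·SD(A)·SD(B) = -0.3·7·1 = -2.1
V(0.6A - 0.2B) = (0.6)²·V(A) + (-0.2)²·V(B) + 2·(0.6)·(-0.2)·cov(A,B)
= 0.36·49 + 0.04·1 + -0.24·-2.1 = 18.184
SD(0.6A - 0.2B) = √18.184 ≈ 4.2643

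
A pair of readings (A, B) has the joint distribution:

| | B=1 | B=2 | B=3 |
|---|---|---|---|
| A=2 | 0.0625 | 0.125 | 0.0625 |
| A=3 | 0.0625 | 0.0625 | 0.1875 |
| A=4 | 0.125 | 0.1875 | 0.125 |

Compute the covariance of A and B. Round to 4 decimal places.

-0.0234

E[A] = 3.1875,  E[B] = 2.125
E[AB] = 6.75
Cov(A,B) = E[AB] − E[A]E[B] = 6.75 − (3.1875)(2.125) = -0.0234375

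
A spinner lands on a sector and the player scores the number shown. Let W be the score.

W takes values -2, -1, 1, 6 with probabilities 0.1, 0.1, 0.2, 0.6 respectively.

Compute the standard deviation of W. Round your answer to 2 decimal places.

3.17

E[W] = (-2)(0.1) + (-1)(0.1) + (1)(0.2) + (6)(0.6) = 3.5
E[W²] = (-2)²(0.1) + (-1)²(0.1) + (1)²(0.2) + (6)²(0.6) = 22.3
V(W) = E[W²] − (E[W])² = 22.3 − (3.5)² = 10.05
SD(W) = √10.05 ≈ 3.17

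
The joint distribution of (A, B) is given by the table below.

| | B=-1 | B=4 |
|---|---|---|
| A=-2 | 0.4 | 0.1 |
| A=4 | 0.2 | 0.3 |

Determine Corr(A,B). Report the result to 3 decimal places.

E[A] = 1,  E[B] = 1
E[AB] = 4
Cov(A,B) = E[AB] − E[A]E[B] = 4 − (1)(1) = 3
Var(A) = 9,  Var(B) = 6
ρ = 3 / √(9·6) ≈ 0.408

0.408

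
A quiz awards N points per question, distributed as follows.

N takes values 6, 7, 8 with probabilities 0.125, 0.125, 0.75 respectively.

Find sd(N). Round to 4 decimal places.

E[N] = (6)(0.125) + (7)(0.125) + (8)(0.75) = 7.625
E[N²] = (6)²(0.125) + (7)²(0.125) + (8)²(0.75) = 58.625
var(N) = E[N²] − (E[N])² = 58.625 − (7.625)² = 0.484375
sd(N) = √0.484375 ≈ 0.6960

0.6960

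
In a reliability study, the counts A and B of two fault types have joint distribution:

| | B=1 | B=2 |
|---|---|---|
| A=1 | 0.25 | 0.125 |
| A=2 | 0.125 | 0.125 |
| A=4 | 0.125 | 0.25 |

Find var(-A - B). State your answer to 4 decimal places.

E[A] = 2.375,  E[B] = 1.5,  E[AB] = 3.75
var(A) = 7.375 − (2.375)² = 1.734375;  var(B) = 2.5 − (1.5)² = 0.25
Cov(A,B) = 3.75 − (2.375)(1.5) = 0.1875
var(-A - B) = (-1)²·1.734375 + (-1)²·0.25 + 2·(-1)·(-1)·0.1875 = 2.359375

2.3594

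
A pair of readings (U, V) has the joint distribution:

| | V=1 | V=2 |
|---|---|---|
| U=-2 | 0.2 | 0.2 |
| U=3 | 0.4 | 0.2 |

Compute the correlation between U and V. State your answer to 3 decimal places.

-0.167

E[U] = 1,  E[V] = 1.4
E[UV] = 1.2
cov(U,V) = E[UV] − E[U]E[V] = 1.2 − (1)(1.4) = -0.2
Var(U) = 6,  Var(V) = 0.24
ρ = -0.2 / √(6·0.24) ≈ -0.167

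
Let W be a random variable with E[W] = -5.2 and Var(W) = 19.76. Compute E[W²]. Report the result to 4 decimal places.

E[W²] = Var(W) + (E[W])² = 19.76 + (-5.2)² = 46.8

46.8000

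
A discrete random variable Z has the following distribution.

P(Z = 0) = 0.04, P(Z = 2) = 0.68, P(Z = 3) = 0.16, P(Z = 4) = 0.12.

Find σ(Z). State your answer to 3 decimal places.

0.835

E[Z] = (0)(0.04) + (2)(0.68) + (3)(0.16) + (4)(0.12) = 2.32
E[Z²] = (0)²(0.04) + (2)²(0.68) + (3)²(0.16) + (4)²(0.12) = 6.08
var(Z) = E[Z²] − (E[Z])² = 6.08 − (2.32)² = 0.6976
σ(Z) = √0.6976 ≈ 0.835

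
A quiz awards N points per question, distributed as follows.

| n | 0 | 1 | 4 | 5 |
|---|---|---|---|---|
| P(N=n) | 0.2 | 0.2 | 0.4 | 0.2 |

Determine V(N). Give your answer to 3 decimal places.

E[N] = (0)(0.2) + (1)(0.2) + (4)(0.4) + (5)(0.2) = 2.8
E[N²] = (0)²(0.2) + (1)²(0.2) + (4)²(0.4) + (5)²(0.2) = 11.6
V(N) = E[N²] − (E[N])² = 11.6 − (2.8)² = 3.76

3.760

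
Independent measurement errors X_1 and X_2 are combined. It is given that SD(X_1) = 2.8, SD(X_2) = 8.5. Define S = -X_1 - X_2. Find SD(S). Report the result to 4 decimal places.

8.9493

Var(X_1) = 7.84, Var(X_2) = 72.25
By independence, Var(S) = (-1)²Var(X_1) + (-1)²Var(X_2)
= (-1)²·7.84 + (-1)²·72.25 = 80.09
SD(S) = √80.09 ≈ 8.9493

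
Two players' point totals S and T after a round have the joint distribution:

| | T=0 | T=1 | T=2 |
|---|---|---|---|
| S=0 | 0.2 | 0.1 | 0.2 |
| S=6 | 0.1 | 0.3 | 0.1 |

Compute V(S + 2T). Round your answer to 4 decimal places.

E[S] = 3,  E[T] = 1,  E[ST] = 3
V(S) = 18 − (3)² = 9;  V(T) = 1.6 − (1)² = 0.6
cov(S,T) = 3 − (3)(1) = 0
V(S + 2T) = (1)²·9 + (2)²·0.6 + 2·(1)·(2)·0 = 11.4

11.4000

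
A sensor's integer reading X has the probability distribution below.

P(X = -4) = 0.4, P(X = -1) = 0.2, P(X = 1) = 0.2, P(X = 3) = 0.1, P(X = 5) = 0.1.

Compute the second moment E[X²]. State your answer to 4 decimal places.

E[X²] = (-4)²(0.4) + (-1)²(0.2) + (1)²(0.2) + (3)²(0.1) + (5)²(0.1) = 10.2

10.2000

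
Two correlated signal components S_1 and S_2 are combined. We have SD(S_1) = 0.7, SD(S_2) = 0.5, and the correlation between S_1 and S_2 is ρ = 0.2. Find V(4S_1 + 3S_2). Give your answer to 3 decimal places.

V(S_1) = (0.7)² = 0.49;  V(S_2) = (0.5)² = 0.25
cov(S_1,S_2) = ρ·SD(S_1)·SD(S_2) = 0.2·0.7·0.5 = 0.07
V(4S_1 + 3S_2) = (4)²·V(S_1) + (3)²·V(S_2) + 2·(4)·(3)·cov(S_1,S_2)
= 16·0.49 + 9·0.25 + 24·0.07 = 11.77

11.770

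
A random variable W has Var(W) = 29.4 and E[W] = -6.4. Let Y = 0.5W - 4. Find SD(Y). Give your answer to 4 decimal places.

Var(0.5W - 4) = (0.5)²·29.4 = 7.35
SD(Y) = √7.35 ≈ 2.7111

2.7111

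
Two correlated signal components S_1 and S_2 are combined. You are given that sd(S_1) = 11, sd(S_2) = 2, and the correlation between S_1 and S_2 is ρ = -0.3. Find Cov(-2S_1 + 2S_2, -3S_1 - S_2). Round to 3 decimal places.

744.400

var(S_1) = (11)² = 121;  var(S_2) = (2)² = 4
Cov(S_1,S_2) = ρ·sd(S_1)·sd(S_2) = -0.3·11·2 = -6.6
Cov(-2S_1 + 2S_2, -3S_1 - S_2) = (-2)(-3)var(S_1) + (2)(-1)var(S_2) + [(-2)(-1) + (2)(-3)]Cov(S_1,S_2)
= 6·121 + -2·4 + -4·-6.6 = 744.4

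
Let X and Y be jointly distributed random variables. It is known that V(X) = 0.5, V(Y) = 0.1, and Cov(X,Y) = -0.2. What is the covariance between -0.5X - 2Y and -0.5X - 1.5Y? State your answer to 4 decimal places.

Cov(-0.5X - 2Y, -0.5X - 1.5Y) = (-0.5)(-0.5)V(X) + (-2)(-1.5)V(Y) + [(-0.5)(-1.5) + (-2)(-0.5)]Cov(X,Y)
= 0.25·0.5 + 3·0.1 + 1.75·-0.2 = 0.075

0.0750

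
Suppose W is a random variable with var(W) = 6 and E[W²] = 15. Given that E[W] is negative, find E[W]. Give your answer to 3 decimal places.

(E[W])² = E[W²] − var(W) = 15 − 6 = 9
E[W] = −√9 = -3

-3.000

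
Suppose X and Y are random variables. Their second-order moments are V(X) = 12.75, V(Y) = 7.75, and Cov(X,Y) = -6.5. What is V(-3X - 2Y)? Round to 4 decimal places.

V(-3X - 2Y) = (-3)²·V(X) + (-2)²·V(Y) + 2·(-3)·(-2)·Cov(X,Y)
= 9·12.75 + 4·7.75 + 12·-6.5 = 67.75

67.7500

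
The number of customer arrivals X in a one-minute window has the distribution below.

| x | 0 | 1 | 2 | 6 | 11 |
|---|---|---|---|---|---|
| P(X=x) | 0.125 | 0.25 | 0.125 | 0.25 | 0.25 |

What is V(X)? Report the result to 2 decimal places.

E[X] = (0)(0.125) + (1)(0.25) + (2)(0.125) + (6)(0.25) + (11)(0.25) = 4.75
E[X²] = (0)²(0.125) + (1)²(0.25) + (2)²(0.125) + (6)²(0.25) + (11)²(0.25) = 40
V(X) = E[X²] − (E[X])² = 40 − (4.75)² = 17.4375

17.44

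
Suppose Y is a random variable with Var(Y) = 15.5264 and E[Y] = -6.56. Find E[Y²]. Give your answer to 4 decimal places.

E[Y²] = Var(Y) + (E[Y])² = 15.5264 + (-6.56)² = 58.56

58.5600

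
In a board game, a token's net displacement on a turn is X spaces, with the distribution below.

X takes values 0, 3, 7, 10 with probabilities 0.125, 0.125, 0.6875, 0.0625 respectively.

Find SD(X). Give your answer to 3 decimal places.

E[X] = (0)(0.125) + (3)(0.125) + (7)(0.6875) + (10)(0.0625) = 5.8125
E[X²] = (0)²(0.125) + (3)²(0.125) + (7)²(0.6875) + (10)²(0.0625) = 41.0625
var(X) = E[X²] − (E[X])² = 41.0625 − (5.8125)² = 7.27734375
SD(X) = √7.27734375 ≈ 2.698

2.698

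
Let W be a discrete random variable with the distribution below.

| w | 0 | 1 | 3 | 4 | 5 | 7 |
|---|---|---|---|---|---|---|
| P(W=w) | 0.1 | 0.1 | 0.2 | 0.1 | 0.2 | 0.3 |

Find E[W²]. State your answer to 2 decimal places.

E[W²] = (0)²(0.1) + (1)²(0.1) + (3)²(0.2) + (4)²(0.1) + (5)²(0.2) + (7)²(0.3) = 23.2

23.20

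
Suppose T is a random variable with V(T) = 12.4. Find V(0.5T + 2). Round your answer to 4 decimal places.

V(0.5T + 2) = (0.5)²·V(T) = 0.25·12.4 = 3.1

3.1000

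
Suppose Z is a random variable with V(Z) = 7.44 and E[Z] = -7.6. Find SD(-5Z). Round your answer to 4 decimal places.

13.6382

V(-5Z) = (-5)²·7.44 = 186
SD(-5Z) = √186 ≈ 13.6382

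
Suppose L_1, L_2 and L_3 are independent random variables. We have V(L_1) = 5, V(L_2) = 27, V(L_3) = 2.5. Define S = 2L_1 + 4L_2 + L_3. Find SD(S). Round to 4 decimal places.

21.3190

By independence, V(S) = (2)²V(L_1) + (4)²V(L_2) + (1)²V(L_3)
= (2)²·5 + (4)²·27 + (1)²·2.5 = 454.5
SD(S) = √454.5 ≈ 21.3190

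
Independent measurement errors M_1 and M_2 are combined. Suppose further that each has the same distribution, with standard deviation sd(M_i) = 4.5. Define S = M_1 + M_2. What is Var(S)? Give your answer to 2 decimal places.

40.50

Var(M_i) = (4.5)² = 20.25
By independence, Var(S) = (1)²Var(M_1) + (1)²Var(M_2)
= (1)²·20.25 + (1)²·20.25 = 40.5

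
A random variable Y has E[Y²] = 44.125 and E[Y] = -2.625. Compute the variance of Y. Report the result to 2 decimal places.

37.23

Var(Y) = 44.125 − (-2.625)² = 37.234375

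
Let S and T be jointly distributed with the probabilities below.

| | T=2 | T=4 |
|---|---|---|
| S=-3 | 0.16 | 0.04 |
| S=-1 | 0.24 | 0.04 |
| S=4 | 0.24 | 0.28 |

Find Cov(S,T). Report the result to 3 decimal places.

1.056

E[S] = 1.2,  E[T] = 2.72
E[ST] = 4.32
Cov(S,T) = E[ST] − E[S]E[T] = 4.32 − (1.2)(2.72) = 1.056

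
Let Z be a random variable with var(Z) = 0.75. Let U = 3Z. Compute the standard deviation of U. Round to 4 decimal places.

2.5981

var(3Z) = (3)²·0.75 = 6.75
σ(U) = √6.75 ≈ 2.5981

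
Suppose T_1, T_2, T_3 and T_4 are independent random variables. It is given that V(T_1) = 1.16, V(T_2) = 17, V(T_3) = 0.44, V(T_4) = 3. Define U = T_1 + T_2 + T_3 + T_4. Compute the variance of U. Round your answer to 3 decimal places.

21.600

By independence, V(U) = (1)²V(T_1) + (1)²V(T_2) + (1)²V(T_3) + (1)²V(T_4)
= (1)²·1.16 + (1)²·17 + (1)²·0.44 + (1)²·3 = 21.6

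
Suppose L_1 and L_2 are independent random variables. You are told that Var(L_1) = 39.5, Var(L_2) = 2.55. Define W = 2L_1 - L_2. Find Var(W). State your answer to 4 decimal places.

By independence, Var(W) = (2)²Var(L_1) + (-1)²Var(L_2)
= (2)²·39.5 + (-1)²·2.55 = 160.55

160.5500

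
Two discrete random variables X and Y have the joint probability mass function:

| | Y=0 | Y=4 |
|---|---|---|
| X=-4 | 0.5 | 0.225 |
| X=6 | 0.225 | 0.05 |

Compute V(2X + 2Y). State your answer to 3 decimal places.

E[X] = -1.25,  E[Y] = 1.1,  E[XY] = -2.4
V(X) = 21.5 − (-1.25)² = 19.9375;  V(Y) = 4.4 − (1.1)² = 3.19
cov(X,Y) = -2.4 − (-1.25)(1.1) = -1.025
V(2X + 2Y) = (2)²·19.9375 + (2)²·3.19 + 2·(2)·(2)·-1.025 = 84.31

84.310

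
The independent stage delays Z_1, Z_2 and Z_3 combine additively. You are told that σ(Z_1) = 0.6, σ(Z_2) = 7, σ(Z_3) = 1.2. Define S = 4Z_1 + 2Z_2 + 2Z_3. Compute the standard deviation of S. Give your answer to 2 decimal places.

14.41

var(Z_1) = 0.36, var(Z_2) = 49, var(Z_3) = 1.44
By independence, var(S) = (4)²var(Z_1) + (2)²var(Z_2) + (2)²var(Z_3)
= (4)²·0.36 + (2)²·49 + (2)²·1.44 = 207.52
σ(S) = √207.52 ≈ 14.41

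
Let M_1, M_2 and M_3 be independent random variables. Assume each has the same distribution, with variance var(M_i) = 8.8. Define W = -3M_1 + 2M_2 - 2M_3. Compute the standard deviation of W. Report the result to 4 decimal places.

12.2311

By independence, var(W) = (-3)²var(M_1) + (2)²var(M_2) + (-2)²var(M_3)
= (-3)²·8.8 + (2)²·8.8 + (-2)²·8.8 = 149.6
sd(W) = √149.6 ≈ 12.2311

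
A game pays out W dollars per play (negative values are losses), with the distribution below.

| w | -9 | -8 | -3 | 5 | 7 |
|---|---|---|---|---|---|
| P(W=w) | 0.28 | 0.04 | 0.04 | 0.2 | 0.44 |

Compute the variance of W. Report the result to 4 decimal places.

E[W] = (-9)(0.28) + (-8)(0.04) + (-3)(0.04) + (5)(0.2) + (7)(0.44) = 1.12
E[W²] = (-9)²(0.28) + (-8)²(0.04) + (-3)²(0.04) + (5)²(0.2) + (7)²(0.44) = 52.16
var(W) = E[W²] − (E[W])² = 52.16 − (1.12)² = 50.9056

50.9056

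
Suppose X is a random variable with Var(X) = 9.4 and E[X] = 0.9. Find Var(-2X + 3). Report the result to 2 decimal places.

37.60

Var(-2X + 3) = (-2)²·Var(X) = 4·9.4 = 37.6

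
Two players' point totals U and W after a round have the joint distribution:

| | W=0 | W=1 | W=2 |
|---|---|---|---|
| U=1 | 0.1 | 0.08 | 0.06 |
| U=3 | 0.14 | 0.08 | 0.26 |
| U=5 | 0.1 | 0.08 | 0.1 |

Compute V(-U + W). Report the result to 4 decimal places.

2.6800

E[U] = 3.08,  E[W] = 1.08,  E[UW] = 3.4
V(U) = 11.56 − (3.08)² = 2.0736;  V(W) = 1.92 − (1.08)² = 0.7536
Cov(U,W) = 3.4 − (3.08)(1.08) = 0.0736
V(-U + W) = (-1)²·2.0736 + (1)²·0.7536 + 2·(-1)·(1)·0.0736 = 2.68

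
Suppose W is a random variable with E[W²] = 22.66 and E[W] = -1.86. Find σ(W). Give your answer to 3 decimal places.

4.382

Var(W) = 22.66 − (-1.86)² = 19.2004
σ(W) = √19.2004 ≈ 4.382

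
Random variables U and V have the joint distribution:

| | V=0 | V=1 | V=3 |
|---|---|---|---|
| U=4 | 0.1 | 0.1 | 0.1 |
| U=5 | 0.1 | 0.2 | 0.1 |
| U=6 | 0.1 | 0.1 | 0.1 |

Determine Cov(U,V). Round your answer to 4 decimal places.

E[U] = 5,  E[V] = 1.3
E[UV] = 6.5
Cov(U,V) = E[UV] − E[U]E[V] = 6.5 − (5)(1.3) = 0

0.0000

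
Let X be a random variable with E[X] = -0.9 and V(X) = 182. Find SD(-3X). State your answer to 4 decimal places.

40.4722

V(-3X) = (-3)²·182 = 1638
SD(-3X) = √1638 ≈ 40.4722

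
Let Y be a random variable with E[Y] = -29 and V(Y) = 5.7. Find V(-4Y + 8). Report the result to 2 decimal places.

91.20

V(-4Y + 8) = (-4)²·V(Y) = 16·5.7 = 91.2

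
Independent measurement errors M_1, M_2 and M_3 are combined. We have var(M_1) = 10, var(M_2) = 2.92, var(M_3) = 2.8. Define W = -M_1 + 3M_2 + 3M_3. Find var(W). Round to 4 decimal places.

61.4800

By independence, var(W) = (-1)²var(M_1) + (3)²var(M_2) + (3)²var(M_3)
= (-1)²·10 + (3)²·2.92 + (3)²·2.8 = 61.48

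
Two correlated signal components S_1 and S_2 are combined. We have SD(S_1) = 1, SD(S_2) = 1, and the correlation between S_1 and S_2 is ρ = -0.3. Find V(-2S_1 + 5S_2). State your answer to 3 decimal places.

V(S_1) = (1)² = 1;  V(S_2) = (1)² = 1
cov(S_1,S_2) = ρ·SD(S_1)·SD(S_2) = -0.3·1·1 = -0.3
V(-2S_1 + 5S_2) = (-2)²·V(S_1) + (5)²·V(S_2) + 2·(-2)·(5)·cov(S_1,S_2)
= 4·1 + 25·1 + -20·-0.3 = 35

35.000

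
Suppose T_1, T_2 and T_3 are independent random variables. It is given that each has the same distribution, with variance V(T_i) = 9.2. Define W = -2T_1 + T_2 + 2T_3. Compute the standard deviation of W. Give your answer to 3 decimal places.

By independence, V(W) = (-2)²V(T_1) + (1)²V(T_2) + (2)²V(T_3)
= (-2)²·9.2 + (1)²·9.2 + (2)²·9.2 = 82.8
SD(W) = √82.8 ≈ 9.099

9.099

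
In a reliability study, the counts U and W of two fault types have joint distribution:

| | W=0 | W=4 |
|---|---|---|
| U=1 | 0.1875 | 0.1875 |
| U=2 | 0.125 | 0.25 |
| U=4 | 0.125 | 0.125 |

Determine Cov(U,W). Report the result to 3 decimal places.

E[U] = 2.125,  E[W] = 2.25
E[UW] = 4.75
Cov(U,W) = E[UW] − E[U]E[W] = 4.75 − (2.125)(2.25) = -0.03125

-0.031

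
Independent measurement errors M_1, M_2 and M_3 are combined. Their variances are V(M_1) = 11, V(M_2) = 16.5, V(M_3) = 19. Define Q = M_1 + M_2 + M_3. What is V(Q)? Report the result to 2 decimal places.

46.50

By independence, V(Q) = (1)²V(M_1) + (1)²V(M_2) + (1)²V(M_3)
= (1)²·11 + (1)²·16.5 + (1)²·19 = 46.5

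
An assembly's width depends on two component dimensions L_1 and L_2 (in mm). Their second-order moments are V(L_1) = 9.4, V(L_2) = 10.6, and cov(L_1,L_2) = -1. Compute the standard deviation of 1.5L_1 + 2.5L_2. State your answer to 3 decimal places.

8.939

V(1.5L_1 + 2.5L_2) = (1.5)²·V(L_1) + (2.5)²·V(L_2) + 2·(1.5)·(2.5)·cov(L_1,L_2)
= 2.25·9.4 + 6.25·10.6 + 7.5·-1 = 79.9
SD(1.5L_1 + 2.5L_2) = √79.9 ≈ 8.939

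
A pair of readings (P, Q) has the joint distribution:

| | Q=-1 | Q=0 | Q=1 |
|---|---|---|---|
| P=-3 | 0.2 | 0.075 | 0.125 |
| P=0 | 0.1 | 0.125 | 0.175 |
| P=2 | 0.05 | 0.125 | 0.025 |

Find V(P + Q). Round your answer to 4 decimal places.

E[P] = -0.8,  E[Q] = -0.025,  E[PQ] = 0.175
V(P) = 4.4 − (-0.8)² = 3.76;  V(Q) = 0.675 − (-0.025)² = 0.674375
Cov(P,Q) = 0.175 − (-0.8)(-0.025) = 0.155
V(P + Q) = (1)²·3.76 + (1)²·0.674375 + 2·(1)·(1)·0.155 = 4.744375

4.7444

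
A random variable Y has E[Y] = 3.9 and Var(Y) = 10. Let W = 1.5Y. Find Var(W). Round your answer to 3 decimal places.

22.500

Var(1.5Y) = (1.5)²·Var(Y) = 2.25·10 = 22.5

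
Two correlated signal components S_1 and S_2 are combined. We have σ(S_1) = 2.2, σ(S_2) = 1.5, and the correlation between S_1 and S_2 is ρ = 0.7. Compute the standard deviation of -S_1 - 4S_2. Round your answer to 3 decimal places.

Var(S_1) = (2.2)² = 4.84;  Var(S_2) = (1.5)² = 2.25
cov(S_1,S_2) = ρ·σ(S_1)·σ(S_2) = 0.7·2.2·1.5 = 2.31
Var(-S_1 - 4S_2) = (-1)²·Var(S_1) + (-4)²·Var(S_2) + 2·(-1)·(-4)·cov(S_1,S_2)
= 1·4.84 + 16·2.25 + 8·2.31 = 59.32
σ(-S_1 - 4S_2) = √59.32 ≈ 7.702

7.702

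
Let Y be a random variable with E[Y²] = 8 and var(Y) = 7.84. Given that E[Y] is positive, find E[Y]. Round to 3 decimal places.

0.400

(E[Y])² = E[Y²] − var(Y) = 8 − 7.84 = 0.16
E[Y] = √0.16 = 0.4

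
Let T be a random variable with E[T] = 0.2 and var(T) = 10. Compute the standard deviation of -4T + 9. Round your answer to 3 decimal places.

var(-4T + 9) = (-4)²·10 = 160
sd(-4T + 9) = √160 ≈ 12.649

12.649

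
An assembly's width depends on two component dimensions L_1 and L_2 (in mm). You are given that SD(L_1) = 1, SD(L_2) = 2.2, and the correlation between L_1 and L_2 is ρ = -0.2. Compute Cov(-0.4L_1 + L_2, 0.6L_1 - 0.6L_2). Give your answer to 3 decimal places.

Var(L_1) = (1)² = 1;  Var(L_2) = (2.2)² = 4.84
Cov(L_1,L_2) = ρ·SD(L_1)·SD(L_2) = -0.2·1·2.2 = -0.44
Cov(-0.4L_1 + L_2, 0.6L_1 - 0.6L_2) = (-0.4)(0.6)Var(L_1) + (1)(-0.6)Var(L_2) + [(-0.4)(-0.6) + (1)(0.6)]Cov(L_1,L_2)
= -0.24·1 + -0.6·4.84 + 0.84·-0.44 = -3.5136

-3.514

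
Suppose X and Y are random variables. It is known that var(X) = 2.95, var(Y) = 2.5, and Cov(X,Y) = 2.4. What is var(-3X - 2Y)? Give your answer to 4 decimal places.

65.3500

var(-3X - 2Y) = (-3)²·var(X) + (-2)²·var(Y) + 2·(-3)·(-2)·Cov(X,Y)
= 9·2.95 + 4·2.5 + 12·2.4 = 65.35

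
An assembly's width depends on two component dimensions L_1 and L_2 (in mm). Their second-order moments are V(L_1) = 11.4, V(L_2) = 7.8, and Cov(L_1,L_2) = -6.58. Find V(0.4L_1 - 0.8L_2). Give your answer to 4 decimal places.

11.0272

V(0.4L_1 - 0.8L_2) = (0.4)²·V(L_1) + (-0.8)²·V(L_2) + 2·(0.4)·(-0.8)·Cov(L_1,L_2)
= 0.16·11.4 + 0.64·7.8 + -0.64·-6.58 = 11.0272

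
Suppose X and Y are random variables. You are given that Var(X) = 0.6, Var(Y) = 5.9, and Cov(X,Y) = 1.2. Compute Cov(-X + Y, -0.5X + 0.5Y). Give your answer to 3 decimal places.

Cov(-X + Y, -0.5X + 0.5Y) = (-1)(-0.5)Var(X) + (1)(0.5)Var(Y) + [(-1)(0.5) + (1)(-0.5)]Cov(X,Y)
= 0.5·0.6 + 0.5·5.9 + -1·1.2 = 2.05

2.050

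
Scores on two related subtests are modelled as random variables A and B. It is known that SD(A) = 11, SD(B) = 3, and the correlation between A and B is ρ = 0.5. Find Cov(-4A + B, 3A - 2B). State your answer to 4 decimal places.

V(A) = (11)² = 121;  V(B) = (3)² = 9
Cov(A,B) = ρ·SD(A)·SD(B) = 0.5·11·3 = 16.5
Cov(-4A + B, 3A - 2B) = (-4)(3)V(A) + (1)(-2)V(B) + [(-4)(-2) + (1)(3)]Cov(A,B)
= -12·121 + -2·9 + 11·16.5 = -1288.5

-1288.5000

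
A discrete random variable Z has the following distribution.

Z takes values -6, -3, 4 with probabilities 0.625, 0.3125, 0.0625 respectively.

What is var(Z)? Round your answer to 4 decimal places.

E[Z] = (-6)(0.625) + (-3)(0.3125) + (4)(0.0625) = -4.4375
E[Z²] = (-6)²(0.625) + (-3)²(0.3125) + (4)²(0.0625) = 26.3125
var(Z) = E[Z²] − (E[Z])² = 26.3125 − (-4.4375)² = 6.62109375

6.6211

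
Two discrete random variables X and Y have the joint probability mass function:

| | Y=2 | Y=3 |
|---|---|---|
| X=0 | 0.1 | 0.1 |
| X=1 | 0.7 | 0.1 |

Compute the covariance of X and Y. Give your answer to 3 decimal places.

E[X] = 0.8,  E[Y] = 2.2
E[XY] = 1.7
Cov(X,Y) = E[XY] − E[X]E[Y] = 1.7 − (0.8)(2.2) = -0.06

-0.060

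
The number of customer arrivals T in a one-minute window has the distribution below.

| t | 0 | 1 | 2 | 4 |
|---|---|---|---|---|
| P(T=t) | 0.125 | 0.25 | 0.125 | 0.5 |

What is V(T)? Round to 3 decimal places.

2.500

E[T] = (0)(0.125) + (1)(0.25) + (2)(0.125) + (4)(0.5) = 2.5
E[T²] = (0)²(0.125) + (1)²(0.25) + (2)²(0.125) + (4)²(0.5) = 8.75
V(T) = E[T²] − (E[T])² = 8.75 − (2.5)² = 2.5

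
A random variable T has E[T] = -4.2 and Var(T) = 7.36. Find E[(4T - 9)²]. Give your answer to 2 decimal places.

783.40

E[4T - 9] = 4·-4.2 − 9 = -25.8
Var(4T - 9) = (4)²·7.36 = 117.76
E[(4T - 9)²] = Var((4T - 9)) + (E[(4T - 9)])² = 117.76 + (-25.8)² = 783.4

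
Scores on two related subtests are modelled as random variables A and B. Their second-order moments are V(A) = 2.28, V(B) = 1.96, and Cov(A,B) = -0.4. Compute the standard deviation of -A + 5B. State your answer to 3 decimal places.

7.435

V(-A + 5B) = (-1)²·V(A) + (5)²·V(B) + 2·(-1)·(5)·Cov(A,B)
= 1·2.28 + 25·1.96 + -10·-0.4 = 55.28
sd(-A + 5B) = √55.28 ≈ 7.435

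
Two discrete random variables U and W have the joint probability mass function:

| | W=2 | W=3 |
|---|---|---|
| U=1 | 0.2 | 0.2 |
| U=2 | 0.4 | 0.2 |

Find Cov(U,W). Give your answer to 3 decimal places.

E[U] = 1.6,  E[W] = 2.4
E[UW] = 3.8
Cov(U,W) = E[UW] − E[U]E[W] = 3.8 − (1.6)(2.4) = -0.04

-0.040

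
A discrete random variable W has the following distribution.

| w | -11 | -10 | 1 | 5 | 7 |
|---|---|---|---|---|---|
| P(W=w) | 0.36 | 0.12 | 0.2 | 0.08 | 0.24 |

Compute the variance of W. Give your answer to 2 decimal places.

61.23

E[W] = (-11)(0.36) + (-10)(0.12) + (1)(0.2) + (5)(0.08) + (7)(0.24) = -2.88
E[W²] = (-11)²(0.36) + (-10)²(0.12) + (1)²(0.2) + (5)²(0.08) + (7)²(0.24) = 69.52
Var(W) = E[W²] − (E[W])² = 69.52 − (-2.88)² = 61.2256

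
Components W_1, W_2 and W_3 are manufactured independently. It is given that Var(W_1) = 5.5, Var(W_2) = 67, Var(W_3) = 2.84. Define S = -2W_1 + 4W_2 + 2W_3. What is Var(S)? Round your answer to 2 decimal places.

1105.36

By independence, Var(S) = (-2)²Var(W_1) + (4)²Var(W_2) + (2)²Var(W_3)
= (-2)²·5.5 + (4)²·67 + (2)²·2.84 = 1105.36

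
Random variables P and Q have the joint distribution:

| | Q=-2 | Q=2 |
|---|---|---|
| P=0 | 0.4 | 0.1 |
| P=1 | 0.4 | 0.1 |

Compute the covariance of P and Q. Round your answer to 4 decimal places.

0.0000

E[P] = 0.5,  E[Q] = -1.2
E[PQ] = -0.6
cov(P,Q) = E[PQ] − E[P]E[Q] = -0.6 − (0.5)(-1.2) = 0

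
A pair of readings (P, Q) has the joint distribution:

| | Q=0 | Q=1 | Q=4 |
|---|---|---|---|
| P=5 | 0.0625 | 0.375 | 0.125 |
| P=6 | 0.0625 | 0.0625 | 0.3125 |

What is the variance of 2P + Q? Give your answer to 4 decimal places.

5.0586

E[P] = 5.4375,  E[Q] = 2.1875,  E[PQ] = 12.25
var(P) = 29.8125 − (5.4375)² = 0.24609375;  var(Q) = 7.4375 − (2.1875)² = 2.65234375
Cov(P,Q) = 12.25 − (5.4375)(2.1875) = 0.35546875
var(2P + Q) = (2)²·0.24609375 + (1)²·2.65234375 + 2·(2)·(1)·0.35546875 = 5.05859375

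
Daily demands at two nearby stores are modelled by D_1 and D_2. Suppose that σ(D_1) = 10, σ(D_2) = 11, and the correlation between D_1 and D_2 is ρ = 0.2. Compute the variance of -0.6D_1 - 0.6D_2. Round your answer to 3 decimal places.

95.400

var(D_1) = (10)² = 100;  var(D_2) = (11)² = 121
Cov(D_1,D_2) = ρ·σ(D_1)·σ(D_2) = 0.2·10·11 = 22
var(-0.6D_1 - 0.6D_2) = (-0.6)²·var(D_1) + (-0.6)²·var(D_2) + 2·(-0.6)·(-0.6)·Cov(D_1,D_2)
= 0.36·100 + 0.36·121 + 0.72·22 = 95.4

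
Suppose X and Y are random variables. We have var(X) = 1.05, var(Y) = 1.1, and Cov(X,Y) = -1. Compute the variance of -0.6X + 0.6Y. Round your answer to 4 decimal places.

var(-0.6X + 0.6Y) = (-0.6)²·var(X) + (0.6)²·var(Y) + 2·(-0.6)·(0.6)·Cov(X,Y)
= 0.36·1.05 + 0.36·1.1 + -0.72·-1 = 1.494

1.4940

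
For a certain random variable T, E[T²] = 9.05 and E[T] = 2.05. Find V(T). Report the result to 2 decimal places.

4.85

V(T) = 9.05 − (2.05)² = 4.8475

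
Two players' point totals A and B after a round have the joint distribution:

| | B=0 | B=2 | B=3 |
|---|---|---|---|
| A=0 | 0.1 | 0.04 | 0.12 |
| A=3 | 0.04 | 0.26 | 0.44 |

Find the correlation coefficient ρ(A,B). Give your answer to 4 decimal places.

0.3413

E[A] = 2.22,  E[B] = 2.28
E[AB] = 5.52
Cov(A,B) = E[AB] − E[A]E[B] = 5.52 − (2.22)(2.28) = 0.4584
Var(A) = 1.7316,  Var(B) = 1.0416
ρ = 0.4584 / √(1.7316·1.0416) ≈ 0.3413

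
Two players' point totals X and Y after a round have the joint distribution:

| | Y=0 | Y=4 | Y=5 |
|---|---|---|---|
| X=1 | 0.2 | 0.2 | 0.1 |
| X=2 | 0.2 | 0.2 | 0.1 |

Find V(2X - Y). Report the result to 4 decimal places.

5.6400

E[X] = 1.5,  E[Y] = 2.6,  E[XY] = 3.9
V(X) = 2.5 − (1.5)² = 0.25;  V(Y) = 11.4 − (2.6)² = 4.64
Cov(X,Y) = 3.9 − (1.5)(2.6) = 0
V(2X - Y) = (2)²·0.25 + (-1)²·4.64 + 2·(2)·(-1)·0 = 5.64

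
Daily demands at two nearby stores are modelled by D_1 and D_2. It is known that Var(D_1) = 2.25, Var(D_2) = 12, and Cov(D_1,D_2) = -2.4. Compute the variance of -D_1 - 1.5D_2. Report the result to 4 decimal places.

Var(-D_1 - 1.5D_2) = (-1)²·Var(D_1) + (-1.5)²·Var(D_2) + 2·(-1)·(-1.5)·Cov(D_1,D_2)
= 1·2.25 + 2.25·12 + 3·-2.4 = 22.05

22.0500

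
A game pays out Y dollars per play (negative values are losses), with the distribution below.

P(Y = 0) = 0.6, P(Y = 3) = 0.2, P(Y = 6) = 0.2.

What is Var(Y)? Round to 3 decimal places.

E[Y] = (0)(0.6) + (3)(0.2) + (6)(0.2) = 1.8
E[Y²] = (0)²(0.6) + (3)²(0.2) + (6)²(0.2) = 9
Var(Y) = E[Y²] − (E[Y])² = 9 − (1.8)² = 5.76

5.760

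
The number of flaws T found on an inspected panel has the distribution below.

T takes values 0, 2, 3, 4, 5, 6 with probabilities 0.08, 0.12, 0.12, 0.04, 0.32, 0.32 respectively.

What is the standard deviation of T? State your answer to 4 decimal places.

1.8443

E[T] = (0)(0.08) + (2)(0.12) + (3)(0.12) + (4)(0.04) + (5)(0.32) + (6)(0.32) = 4.28
E[T²] = (0)²(0.08) + (2)²(0.12) + (3)²(0.12) + (4)²(0.04) + (5)²(0.32) + (6)²(0.32) = 21.72
var(T) = E[T²] − (E[T])² = 21.72 − (4.28)² = 3.4016
SD(T) = √3.4016 ≈ 1.8443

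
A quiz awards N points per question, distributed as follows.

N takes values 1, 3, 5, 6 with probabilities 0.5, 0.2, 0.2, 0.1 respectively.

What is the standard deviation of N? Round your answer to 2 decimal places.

E[N] = (1)(0.5) + (3)(0.2) + (5)(0.2) + (6)(0.1) = 2.7
E[N²] = (1)²(0.5) + (3)²(0.2) + (5)²(0.2) + (6)²(0.1) = 10.9
Var(N) = E[N²] − (E[N])² = 10.9 − (2.7)² = 3.61
sd(N) = √3.61 ≈ 1.90

1.90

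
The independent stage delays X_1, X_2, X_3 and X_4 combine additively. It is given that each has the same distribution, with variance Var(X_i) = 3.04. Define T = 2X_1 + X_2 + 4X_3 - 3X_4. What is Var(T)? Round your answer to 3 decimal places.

By independence, Var(T) = (2)²Var(X_1) + (1)²Var(X_2) + (4)²Var(X_3) + (-3)²Var(X_4)
= (2)²·3.04 + (1)²·3.04 + (4)²·3.04 + (-3)²·3.04 = 91.2

91.200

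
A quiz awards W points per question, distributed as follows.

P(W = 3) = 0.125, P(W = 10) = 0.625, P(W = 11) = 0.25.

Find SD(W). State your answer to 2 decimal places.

E[W] = (3)(0.125) + (10)(0.625) + (11)(0.25) = 9.375
E[W²] = (3)²(0.125) + (10)²(0.625) + (11)²(0.25) = 93.875
V(W) = E[W²] − (E[W])² = 93.875 − (9.375)² = 5.984375
SD(W) = √5.984375 ≈ 2.45

2.45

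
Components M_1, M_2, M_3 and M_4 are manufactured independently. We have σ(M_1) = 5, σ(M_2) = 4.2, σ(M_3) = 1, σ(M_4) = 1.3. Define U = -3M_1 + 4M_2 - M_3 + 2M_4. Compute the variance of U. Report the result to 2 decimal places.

var(M_1) = 25, var(M_2) = 17.64, var(M_3) = 1, var(M_4) = 1.69
By independence, var(U) = (-3)²var(M_1) + (4)²var(M_2) + (-1)²var(M_3) + (2)²var(M_4)
= (-3)²·25 + (4)²·17.64 + (-1)²·1 + (2)²·1.69 = 515

515.00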